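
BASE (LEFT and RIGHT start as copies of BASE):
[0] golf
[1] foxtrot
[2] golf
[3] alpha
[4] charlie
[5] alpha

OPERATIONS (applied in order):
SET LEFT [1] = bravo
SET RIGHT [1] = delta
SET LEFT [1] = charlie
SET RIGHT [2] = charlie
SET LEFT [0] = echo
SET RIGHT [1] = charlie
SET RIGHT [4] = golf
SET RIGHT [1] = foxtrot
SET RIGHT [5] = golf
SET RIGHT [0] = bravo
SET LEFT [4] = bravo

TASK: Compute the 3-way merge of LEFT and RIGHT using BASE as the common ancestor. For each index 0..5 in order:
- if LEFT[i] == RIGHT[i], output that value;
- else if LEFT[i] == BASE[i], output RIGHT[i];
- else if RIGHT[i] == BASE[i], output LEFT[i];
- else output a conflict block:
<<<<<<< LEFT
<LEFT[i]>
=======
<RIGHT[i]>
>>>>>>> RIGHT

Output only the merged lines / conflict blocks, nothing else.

Answer: <<<<<<< LEFT
echo
=======
bravo
>>>>>>> RIGHT
charlie
charlie
alpha
<<<<<<< LEFT
bravo
=======
golf
>>>>>>> RIGHT
golf

Derivation:
Final LEFT:  [echo, charlie, golf, alpha, bravo, alpha]
Final RIGHT: [bravo, foxtrot, charlie, alpha, golf, golf]
i=0: BASE=golf L=echo R=bravo all differ -> CONFLICT
i=1: L=charlie, R=foxtrot=BASE -> take LEFT -> charlie
i=2: L=golf=BASE, R=charlie -> take RIGHT -> charlie
i=3: L=alpha R=alpha -> agree -> alpha
i=4: BASE=charlie L=bravo R=golf all differ -> CONFLICT
i=5: L=alpha=BASE, R=golf -> take RIGHT -> golf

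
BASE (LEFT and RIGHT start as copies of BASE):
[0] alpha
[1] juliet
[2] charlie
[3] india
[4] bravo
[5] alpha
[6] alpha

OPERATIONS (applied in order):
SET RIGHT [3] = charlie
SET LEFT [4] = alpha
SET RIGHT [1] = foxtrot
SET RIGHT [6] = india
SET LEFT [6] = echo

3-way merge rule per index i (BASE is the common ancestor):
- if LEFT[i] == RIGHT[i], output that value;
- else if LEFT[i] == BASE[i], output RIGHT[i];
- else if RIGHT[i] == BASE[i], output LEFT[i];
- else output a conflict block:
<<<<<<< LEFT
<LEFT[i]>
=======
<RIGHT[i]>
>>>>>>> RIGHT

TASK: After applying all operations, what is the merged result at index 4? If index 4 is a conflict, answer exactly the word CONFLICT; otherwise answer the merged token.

Answer: alpha

Derivation:
Final LEFT:  [alpha, juliet, charlie, india, alpha, alpha, echo]
Final RIGHT: [alpha, foxtrot, charlie, charlie, bravo, alpha, india]
i=0: L=alpha R=alpha -> agree -> alpha
i=1: L=juliet=BASE, R=foxtrot -> take RIGHT -> foxtrot
i=2: L=charlie R=charlie -> agree -> charlie
i=3: L=india=BASE, R=charlie -> take RIGHT -> charlie
i=4: L=alpha, R=bravo=BASE -> take LEFT -> alpha
i=5: L=alpha R=alpha -> agree -> alpha
i=6: BASE=alpha L=echo R=india all differ -> CONFLICT
Index 4 -> alpha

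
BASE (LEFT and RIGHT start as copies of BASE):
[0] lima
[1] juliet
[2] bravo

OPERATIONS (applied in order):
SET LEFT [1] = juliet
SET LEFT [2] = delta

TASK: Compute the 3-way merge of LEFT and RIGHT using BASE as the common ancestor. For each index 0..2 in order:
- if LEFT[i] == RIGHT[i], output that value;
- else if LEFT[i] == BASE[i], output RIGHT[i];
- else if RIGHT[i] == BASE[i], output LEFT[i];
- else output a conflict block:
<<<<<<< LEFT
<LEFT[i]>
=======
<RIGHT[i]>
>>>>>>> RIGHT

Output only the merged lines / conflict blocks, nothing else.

Final LEFT:  [lima, juliet, delta]
Final RIGHT: [lima, juliet, bravo]
i=0: L=lima R=lima -> agree -> lima
i=1: L=juliet R=juliet -> agree -> juliet
i=2: L=delta, R=bravo=BASE -> take LEFT -> delta

Answer: lima
juliet
delta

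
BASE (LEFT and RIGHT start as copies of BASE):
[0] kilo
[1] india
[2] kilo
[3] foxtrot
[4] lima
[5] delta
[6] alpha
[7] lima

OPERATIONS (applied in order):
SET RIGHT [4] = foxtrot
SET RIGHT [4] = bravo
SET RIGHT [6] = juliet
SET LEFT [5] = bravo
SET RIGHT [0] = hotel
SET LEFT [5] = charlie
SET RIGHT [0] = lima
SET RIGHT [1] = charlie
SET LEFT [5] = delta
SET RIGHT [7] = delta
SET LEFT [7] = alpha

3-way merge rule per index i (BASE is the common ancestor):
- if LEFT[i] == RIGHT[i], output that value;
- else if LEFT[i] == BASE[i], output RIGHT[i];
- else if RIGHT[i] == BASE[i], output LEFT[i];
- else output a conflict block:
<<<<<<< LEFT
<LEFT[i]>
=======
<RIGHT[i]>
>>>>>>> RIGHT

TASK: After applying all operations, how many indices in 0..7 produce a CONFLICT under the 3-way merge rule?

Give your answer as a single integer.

Answer: 1

Derivation:
Final LEFT:  [kilo, india, kilo, foxtrot, lima, delta, alpha, alpha]
Final RIGHT: [lima, charlie, kilo, foxtrot, bravo, delta, juliet, delta]
i=0: L=kilo=BASE, R=lima -> take RIGHT -> lima
i=1: L=india=BASE, R=charlie -> take RIGHT -> charlie
i=2: L=kilo R=kilo -> agree -> kilo
i=3: L=foxtrot R=foxtrot -> agree -> foxtrot
i=4: L=lima=BASE, R=bravo -> take RIGHT -> bravo
i=5: L=delta R=delta -> agree -> delta
i=6: L=alpha=BASE, R=juliet -> take RIGHT -> juliet
i=7: BASE=lima L=alpha R=delta all differ -> CONFLICT
Conflict count: 1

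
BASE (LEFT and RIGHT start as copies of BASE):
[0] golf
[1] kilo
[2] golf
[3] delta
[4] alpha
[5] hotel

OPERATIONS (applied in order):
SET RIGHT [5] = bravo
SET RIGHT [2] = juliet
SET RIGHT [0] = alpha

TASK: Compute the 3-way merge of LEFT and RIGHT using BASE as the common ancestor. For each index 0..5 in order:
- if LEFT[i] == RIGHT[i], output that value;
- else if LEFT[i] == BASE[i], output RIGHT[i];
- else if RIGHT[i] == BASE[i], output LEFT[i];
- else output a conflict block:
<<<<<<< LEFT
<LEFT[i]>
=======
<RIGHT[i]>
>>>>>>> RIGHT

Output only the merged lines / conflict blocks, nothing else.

Final LEFT:  [golf, kilo, golf, delta, alpha, hotel]
Final RIGHT: [alpha, kilo, juliet, delta, alpha, bravo]
i=0: L=golf=BASE, R=alpha -> take RIGHT -> alpha
i=1: L=kilo R=kilo -> agree -> kilo
i=2: L=golf=BASE, R=juliet -> take RIGHT -> juliet
i=3: L=delta R=delta -> agree -> delta
i=4: L=alpha R=alpha -> agree -> alpha
i=5: L=hotel=BASE, R=bravo -> take RIGHT -> bravo

Answer: alpha
kilo
juliet
delta
alpha
bravo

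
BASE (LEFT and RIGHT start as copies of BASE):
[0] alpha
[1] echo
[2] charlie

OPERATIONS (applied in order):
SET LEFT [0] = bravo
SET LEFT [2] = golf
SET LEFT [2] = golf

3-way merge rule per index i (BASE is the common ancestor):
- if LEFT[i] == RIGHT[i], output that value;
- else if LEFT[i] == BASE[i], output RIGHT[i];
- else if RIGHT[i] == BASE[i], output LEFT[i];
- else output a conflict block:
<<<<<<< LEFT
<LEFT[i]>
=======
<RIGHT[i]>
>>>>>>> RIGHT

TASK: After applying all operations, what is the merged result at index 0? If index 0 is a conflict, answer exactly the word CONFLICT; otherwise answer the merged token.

Final LEFT:  [bravo, echo, golf]
Final RIGHT: [alpha, echo, charlie]
i=0: L=bravo, R=alpha=BASE -> take LEFT -> bravo
i=1: L=echo R=echo -> agree -> echo
i=2: L=golf, R=charlie=BASE -> take LEFT -> golf
Index 0 -> bravo

Answer: bravo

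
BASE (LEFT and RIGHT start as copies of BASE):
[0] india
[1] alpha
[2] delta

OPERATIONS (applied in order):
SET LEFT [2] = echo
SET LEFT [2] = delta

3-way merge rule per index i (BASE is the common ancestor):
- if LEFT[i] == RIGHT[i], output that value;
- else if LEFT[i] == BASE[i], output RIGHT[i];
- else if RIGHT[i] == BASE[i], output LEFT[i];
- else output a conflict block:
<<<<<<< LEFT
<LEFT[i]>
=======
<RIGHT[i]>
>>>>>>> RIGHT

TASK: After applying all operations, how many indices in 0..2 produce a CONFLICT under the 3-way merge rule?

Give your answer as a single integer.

Answer: 0

Derivation:
Final LEFT:  [india, alpha, delta]
Final RIGHT: [india, alpha, delta]
i=0: L=india R=india -> agree -> india
i=1: L=alpha R=alpha -> agree -> alpha
i=2: L=delta R=delta -> agree -> delta
Conflict count: 0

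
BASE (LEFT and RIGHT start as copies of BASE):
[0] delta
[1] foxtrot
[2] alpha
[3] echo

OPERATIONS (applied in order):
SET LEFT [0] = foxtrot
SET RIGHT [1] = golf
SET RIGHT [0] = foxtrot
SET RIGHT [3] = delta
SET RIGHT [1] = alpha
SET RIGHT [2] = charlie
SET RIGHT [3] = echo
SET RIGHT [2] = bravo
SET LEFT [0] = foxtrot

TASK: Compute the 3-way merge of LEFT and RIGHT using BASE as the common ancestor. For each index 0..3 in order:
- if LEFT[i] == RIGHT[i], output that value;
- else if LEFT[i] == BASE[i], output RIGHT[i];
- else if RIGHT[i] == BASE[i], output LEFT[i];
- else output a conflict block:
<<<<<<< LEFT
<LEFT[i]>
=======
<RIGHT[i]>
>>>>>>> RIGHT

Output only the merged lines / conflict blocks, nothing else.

Answer: foxtrot
alpha
bravo
echo

Derivation:
Final LEFT:  [foxtrot, foxtrot, alpha, echo]
Final RIGHT: [foxtrot, alpha, bravo, echo]
i=0: L=foxtrot R=foxtrot -> agree -> foxtrot
i=1: L=foxtrot=BASE, R=alpha -> take RIGHT -> alpha
i=2: L=alpha=BASE, R=bravo -> take RIGHT -> bravo
i=3: L=echo R=echo -> agree -> echo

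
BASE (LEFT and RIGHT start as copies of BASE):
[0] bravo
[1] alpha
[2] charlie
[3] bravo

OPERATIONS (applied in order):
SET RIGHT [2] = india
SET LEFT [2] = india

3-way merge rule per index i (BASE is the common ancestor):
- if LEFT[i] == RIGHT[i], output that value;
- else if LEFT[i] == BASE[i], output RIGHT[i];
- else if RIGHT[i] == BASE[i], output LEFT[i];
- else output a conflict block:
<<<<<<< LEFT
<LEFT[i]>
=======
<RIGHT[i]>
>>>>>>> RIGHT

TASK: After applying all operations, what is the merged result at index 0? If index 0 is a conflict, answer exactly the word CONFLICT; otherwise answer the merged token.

Answer: bravo

Derivation:
Final LEFT:  [bravo, alpha, india, bravo]
Final RIGHT: [bravo, alpha, india, bravo]
i=0: L=bravo R=bravo -> agree -> bravo
i=1: L=alpha R=alpha -> agree -> alpha
i=2: L=india R=india -> agree -> india
i=3: L=bravo R=bravo -> agree -> bravo
Index 0 -> bravo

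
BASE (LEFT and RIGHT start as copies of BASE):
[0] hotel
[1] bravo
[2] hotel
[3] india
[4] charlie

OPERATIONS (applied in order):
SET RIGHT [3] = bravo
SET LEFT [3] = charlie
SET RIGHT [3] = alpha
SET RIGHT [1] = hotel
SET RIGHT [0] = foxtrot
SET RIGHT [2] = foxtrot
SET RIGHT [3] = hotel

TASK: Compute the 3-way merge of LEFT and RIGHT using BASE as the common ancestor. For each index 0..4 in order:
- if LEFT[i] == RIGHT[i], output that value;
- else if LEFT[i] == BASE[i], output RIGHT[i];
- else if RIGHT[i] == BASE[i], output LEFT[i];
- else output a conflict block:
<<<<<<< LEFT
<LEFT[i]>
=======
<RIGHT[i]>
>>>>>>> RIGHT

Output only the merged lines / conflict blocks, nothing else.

Final LEFT:  [hotel, bravo, hotel, charlie, charlie]
Final RIGHT: [foxtrot, hotel, foxtrot, hotel, charlie]
i=0: L=hotel=BASE, R=foxtrot -> take RIGHT -> foxtrot
i=1: L=bravo=BASE, R=hotel -> take RIGHT -> hotel
i=2: L=hotel=BASE, R=foxtrot -> take RIGHT -> foxtrot
i=3: BASE=india L=charlie R=hotel all differ -> CONFLICT
i=4: L=charlie R=charlie -> agree -> charlie

Answer: foxtrot
hotel
foxtrot
<<<<<<< LEFT
charlie
=======
hotel
>>>>>>> RIGHT
charlie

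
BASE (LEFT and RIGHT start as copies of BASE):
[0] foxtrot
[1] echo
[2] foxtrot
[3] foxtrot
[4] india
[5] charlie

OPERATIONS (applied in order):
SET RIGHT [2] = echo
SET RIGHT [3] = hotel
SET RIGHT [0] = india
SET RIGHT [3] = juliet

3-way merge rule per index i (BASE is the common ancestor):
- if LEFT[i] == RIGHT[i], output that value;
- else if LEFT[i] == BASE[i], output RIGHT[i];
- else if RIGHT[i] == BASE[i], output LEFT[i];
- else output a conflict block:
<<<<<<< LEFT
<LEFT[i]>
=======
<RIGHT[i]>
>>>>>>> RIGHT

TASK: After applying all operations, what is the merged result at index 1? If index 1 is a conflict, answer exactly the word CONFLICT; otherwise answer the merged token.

Answer: echo

Derivation:
Final LEFT:  [foxtrot, echo, foxtrot, foxtrot, india, charlie]
Final RIGHT: [india, echo, echo, juliet, india, charlie]
i=0: L=foxtrot=BASE, R=india -> take RIGHT -> india
i=1: L=echo R=echo -> agree -> echo
i=2: L=foxtrot=BASE, R=echo -> take RIGHT -> echo
i=3: L=foxtrot=BASE, R=juliet -> take RIGHT -> juliet
i=4: L=india R=india -> agree -> india
i=5: L=charlie R=charlie -> agree -> charlie
Index 1 -> echo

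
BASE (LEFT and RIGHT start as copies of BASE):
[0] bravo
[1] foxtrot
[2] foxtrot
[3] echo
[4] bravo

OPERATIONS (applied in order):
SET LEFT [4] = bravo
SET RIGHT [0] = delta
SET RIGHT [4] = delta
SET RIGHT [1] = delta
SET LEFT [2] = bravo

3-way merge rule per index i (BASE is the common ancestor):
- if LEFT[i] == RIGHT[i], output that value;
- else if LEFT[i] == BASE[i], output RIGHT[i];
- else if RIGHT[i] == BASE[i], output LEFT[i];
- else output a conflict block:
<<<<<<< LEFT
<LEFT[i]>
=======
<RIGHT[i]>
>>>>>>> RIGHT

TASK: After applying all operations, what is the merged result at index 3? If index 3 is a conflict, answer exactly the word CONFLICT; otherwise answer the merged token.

Final LEFT:  [bravo, foxtrot, bravo, echo, bravo]
Final RIGHT: [delta, delta, foxtrot, echo, delta]
i=0: L=bravo=BASE, R=delta -> take RIGHT -> delta
i=1: L=foxtrot=BASE, R=delta -> take RIGHT -> delta
i=2: L=bravo, R=foxtrot=BASE -> take LEFT -> bravo
i=3: L=echo R=echo -> agree -> echo
i=4: L=bravo=BASE, R=delta -> take RIGHT -> delta
Index 3 -> echo

Answer: echo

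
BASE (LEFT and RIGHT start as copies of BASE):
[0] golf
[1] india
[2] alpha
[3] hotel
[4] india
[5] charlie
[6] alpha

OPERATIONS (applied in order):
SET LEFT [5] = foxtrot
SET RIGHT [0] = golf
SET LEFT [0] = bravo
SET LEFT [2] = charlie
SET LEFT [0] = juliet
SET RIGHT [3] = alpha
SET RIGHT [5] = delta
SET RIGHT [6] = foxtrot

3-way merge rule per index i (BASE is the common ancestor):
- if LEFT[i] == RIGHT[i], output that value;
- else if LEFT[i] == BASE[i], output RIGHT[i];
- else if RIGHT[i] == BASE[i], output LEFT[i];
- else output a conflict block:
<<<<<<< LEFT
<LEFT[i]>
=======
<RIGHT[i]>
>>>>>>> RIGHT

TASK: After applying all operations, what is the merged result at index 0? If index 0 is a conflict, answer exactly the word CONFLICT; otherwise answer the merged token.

Final LEFT:  [juliet, india, charlie, hotel, india, foxtrot, alpha]
Final RIGHT: [golf, india, alpha, alpha, india, delta, foxtrot]
i=0: L=juliet, R=golf=BASE -> take LEFT -> juliet
i=1: L=india R=india -> agree -> india
i=2: L=charlie, R=alpha=BASE -> take LEFT -> charlie
i=3: L=hotel=BASE, R=alpha -> take RIGHT -> alpha
i=4: L=india R=india -> agree -> india
i=5: BASE=charlie L=foxtrot R=delta all differ -> CONFLICT
i=6: L=alpha=BASE, R=foxtrot -> take RIGHT -> foxtrot
Index 0 -> juliet

Answer: juliet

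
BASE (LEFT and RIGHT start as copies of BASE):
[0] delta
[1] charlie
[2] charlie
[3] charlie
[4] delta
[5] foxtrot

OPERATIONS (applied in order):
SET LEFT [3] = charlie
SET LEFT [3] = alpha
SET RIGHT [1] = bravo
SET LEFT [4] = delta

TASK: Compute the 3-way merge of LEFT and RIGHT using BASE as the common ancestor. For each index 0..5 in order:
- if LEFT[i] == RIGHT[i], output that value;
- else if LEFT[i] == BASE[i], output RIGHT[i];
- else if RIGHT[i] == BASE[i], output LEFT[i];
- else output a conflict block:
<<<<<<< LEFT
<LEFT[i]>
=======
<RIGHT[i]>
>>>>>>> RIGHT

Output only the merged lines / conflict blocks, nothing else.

Answer: delta
bravo
charlie
alpha
delta
foxtrot

Derivation:
Final LEFT:  [delta, charlie, charlie, alpha, delta, foxtrot]
Final RIGHT: [delta, bravo, charlie, charlie, delta, foxtrot]
i=0: L=delta R=delta -> agree -> delta
i=1: L=charlie=BASE, R=bravo -> take RIGHT -> bravo
i=2: L=charlie R=charlie -> agree -> charlie
i=3: L=alpha, R=charlie=BASE -> take LEFT -> alpha
i=4: L=delta R=delta -> agree -> delta
i=5: L=foxtrot R=foxtrot -> agree -> foxtrot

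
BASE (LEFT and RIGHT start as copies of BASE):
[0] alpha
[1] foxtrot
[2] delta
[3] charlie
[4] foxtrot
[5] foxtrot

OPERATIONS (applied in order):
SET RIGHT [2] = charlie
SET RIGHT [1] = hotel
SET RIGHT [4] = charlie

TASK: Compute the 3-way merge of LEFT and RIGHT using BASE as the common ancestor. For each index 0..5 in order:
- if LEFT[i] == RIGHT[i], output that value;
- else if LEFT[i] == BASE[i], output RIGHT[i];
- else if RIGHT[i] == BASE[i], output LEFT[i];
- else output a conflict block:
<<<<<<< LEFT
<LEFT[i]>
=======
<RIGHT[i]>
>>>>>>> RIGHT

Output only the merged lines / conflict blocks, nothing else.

Final LEFT:  [alpha, foxtrot, delta, charlie, foxtrot, foxtrot]
Final RIGHT: [alpha, hotel, charlie, charlie, charlie, foxtrot]
i=0: L=alpha R=alpha -> agree -> alpha
i=1: L=foxtrot=BASE, R=hotel -> take RIGHT -> hotel
i=2: L=delta=BASE, R=charlie -> take RIGHT -> charlie
i=3: L=charlie R=charlie -> agree -> charlie
i=4: L=foxtrot=BASE, R=charlie -> take RIGHT -> charlie
i=5: L=foxtrot R=foxtrot -> agree -> foxtrot

Answer: alpha
hotel
charlie
charlie
charlie
foxtrot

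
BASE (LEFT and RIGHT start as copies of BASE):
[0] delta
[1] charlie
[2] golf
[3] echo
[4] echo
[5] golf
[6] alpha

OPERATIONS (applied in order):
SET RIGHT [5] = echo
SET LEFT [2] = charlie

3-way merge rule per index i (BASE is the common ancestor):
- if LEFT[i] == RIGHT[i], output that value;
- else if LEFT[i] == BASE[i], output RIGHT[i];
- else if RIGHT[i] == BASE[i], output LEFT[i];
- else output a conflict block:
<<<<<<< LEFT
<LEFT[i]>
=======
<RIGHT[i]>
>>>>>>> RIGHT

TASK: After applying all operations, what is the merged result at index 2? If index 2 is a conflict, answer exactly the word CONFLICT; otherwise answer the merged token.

Answer: charlie

Derivation:
Final LEFT:  [delta, charlie, charlie, echo, echo, golf, alpha]
Final RIGHT: [delta, charlie, golf, echo, echo, echo, alpha]
i=0: L=delta R=delta -> agree -> delta
i=1: L=charlie R=charlie -> agree -> charlie
i=2: L=charlie, R=golf=BASE -> take LEFT -> charlie
i=3: L=echo R=echo -> agree -> echo
i=4: L=echo R=echo -> agree -> echo
i=5: L=golf=BASE, R=echo -> take RIGHT -> echo
i=6: L=alpha R=alpha -> agree -> alpha
Index 2 -> charlie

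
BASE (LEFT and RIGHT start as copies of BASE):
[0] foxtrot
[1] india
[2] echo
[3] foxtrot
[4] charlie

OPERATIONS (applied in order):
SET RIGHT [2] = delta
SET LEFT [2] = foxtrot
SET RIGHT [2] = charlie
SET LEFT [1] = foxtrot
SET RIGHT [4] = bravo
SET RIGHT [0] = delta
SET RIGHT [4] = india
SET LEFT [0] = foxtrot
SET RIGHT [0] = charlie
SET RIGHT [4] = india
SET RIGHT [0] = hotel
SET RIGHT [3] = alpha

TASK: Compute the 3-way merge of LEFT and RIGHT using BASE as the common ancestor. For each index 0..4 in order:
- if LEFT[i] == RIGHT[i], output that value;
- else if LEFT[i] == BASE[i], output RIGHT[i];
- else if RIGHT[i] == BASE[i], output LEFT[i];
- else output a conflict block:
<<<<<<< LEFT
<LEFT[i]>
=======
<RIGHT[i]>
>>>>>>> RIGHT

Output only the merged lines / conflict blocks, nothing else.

Final LEFT:  [foxtrot, foxtrot, foxtrot, foxtrot, charlie]
Final RIGHT: [hotel, india, charlie, alpha, india]
i=0: L=foxtrot=BASE, R=hotel -> take RIGHT -> hotel
i=1: L=foxtrot, R=india=BASE -> take LEFT -> foxtrot
i=2: BASE=echo L=foxtrot R=charlie all differ -> CONFLICT
i=3: L=foxtrot=BASE, R=alpha -> take RIGHT -> alpha
i=4: L=charlie=BASE, R=india -> take RIGHT -> india

Answer: hotel
foxtrot
<<<<<<< LEFT
foxtrot
=======
charlie
>>>>>>> RIGHT
alpha
india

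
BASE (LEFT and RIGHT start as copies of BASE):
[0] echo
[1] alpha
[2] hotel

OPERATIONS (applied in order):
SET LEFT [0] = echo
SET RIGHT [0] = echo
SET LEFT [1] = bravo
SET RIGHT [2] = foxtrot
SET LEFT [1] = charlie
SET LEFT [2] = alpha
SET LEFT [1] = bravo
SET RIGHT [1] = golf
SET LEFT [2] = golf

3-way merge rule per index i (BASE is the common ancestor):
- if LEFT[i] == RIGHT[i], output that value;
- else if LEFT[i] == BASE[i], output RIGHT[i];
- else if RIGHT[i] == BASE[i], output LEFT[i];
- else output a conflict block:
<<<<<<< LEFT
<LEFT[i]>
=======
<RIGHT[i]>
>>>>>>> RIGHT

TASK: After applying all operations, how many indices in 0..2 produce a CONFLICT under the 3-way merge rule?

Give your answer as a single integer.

Final LEFT:  [echo, bravo, golf]
Final RIGHT: [echo, golf, foxtrot]
i=0: L=echo R=echo -> agree -> echo
i=1: BASE=alpha L=bravo R=golf all differ -> CONFLICT
i=2: BASE=hotel L=golf R=foxtrot all differ -> CONFLICT
Conflict count: 2

Answer: 2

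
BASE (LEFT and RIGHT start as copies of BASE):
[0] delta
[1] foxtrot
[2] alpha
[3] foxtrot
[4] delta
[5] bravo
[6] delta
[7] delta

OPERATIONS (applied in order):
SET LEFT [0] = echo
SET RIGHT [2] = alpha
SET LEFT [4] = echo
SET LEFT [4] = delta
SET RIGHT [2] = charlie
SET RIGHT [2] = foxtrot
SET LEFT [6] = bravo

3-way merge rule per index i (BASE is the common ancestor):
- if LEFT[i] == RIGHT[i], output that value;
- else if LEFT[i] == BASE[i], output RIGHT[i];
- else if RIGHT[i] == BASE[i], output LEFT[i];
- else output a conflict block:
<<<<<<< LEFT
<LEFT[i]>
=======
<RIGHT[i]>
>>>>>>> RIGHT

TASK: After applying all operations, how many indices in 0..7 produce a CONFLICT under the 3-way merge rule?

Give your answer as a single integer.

Answer: 0

Derivation:
Final LEFT:  [echo, foxtrot, alpha, foxtrot, delta, bravo, bravo, delta]
Final RIGHT: [delta, foxtrot, foxtrot, foxtrot, delta, bravo, delta, delta]
i=0: L=echo, R=delta=BASE -> take LEFT -> echo
i=1: L=foxtrot R=foxtrot -> agree -> foxtrot
i=2: L=alpha=BASE, R=foxtrot -> take RIGHT -> foxtrot
i=3: L=foxtrot R=foxtrot -> agree -> foxtrot
i=4: L=delta R=delta -> agree -> delta
i=5: L=bravo R=bravo -> agree -> bravo
i=6: L=bravo, R=delta=BASE -> take LEFT -> bravo
i=7: L=delta R=delta -> agree -> delta
Conflict count: 0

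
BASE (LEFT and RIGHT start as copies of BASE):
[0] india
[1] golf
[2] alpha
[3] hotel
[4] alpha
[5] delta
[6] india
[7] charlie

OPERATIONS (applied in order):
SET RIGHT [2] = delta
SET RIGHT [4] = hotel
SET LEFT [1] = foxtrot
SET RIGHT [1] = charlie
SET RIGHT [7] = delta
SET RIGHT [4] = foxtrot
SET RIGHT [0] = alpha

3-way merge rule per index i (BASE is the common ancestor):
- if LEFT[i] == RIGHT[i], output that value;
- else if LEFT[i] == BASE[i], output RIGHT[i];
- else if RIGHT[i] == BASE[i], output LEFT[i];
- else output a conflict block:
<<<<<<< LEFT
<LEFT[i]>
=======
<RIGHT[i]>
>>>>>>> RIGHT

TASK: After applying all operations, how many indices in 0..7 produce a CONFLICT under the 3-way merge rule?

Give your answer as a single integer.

Answer: 1

Derivation:
Final LEFT:  [india, foxtrot, alpha, hotel, alpha, delta, india, charlie]
Final RIGHT: [alpha, charlie, delta, hotel, foxtrot, delta, india, delta]
i=0: L=india=BASE, R=alpha -> take RIGHT -> alpha
i=1: BASE=golf L=foxtrot R=charlie all differ -> CONFLICT
i=2: L=alpha=BASE, R=delta -> take RIGHT -> delta
i=3: L=hotel R=hotel -> agree -> hotel
i=4: L=alpha=BASE, R=foxtrot -> take RIGHT -> foxtrot
i=5: L=delta R=delta -> agree -> delta
i=6: L=india R=india -> agree -> india
i=7: L=charlie=BASE, R=delta -> take RIGHT -> delta
Conflict count: 1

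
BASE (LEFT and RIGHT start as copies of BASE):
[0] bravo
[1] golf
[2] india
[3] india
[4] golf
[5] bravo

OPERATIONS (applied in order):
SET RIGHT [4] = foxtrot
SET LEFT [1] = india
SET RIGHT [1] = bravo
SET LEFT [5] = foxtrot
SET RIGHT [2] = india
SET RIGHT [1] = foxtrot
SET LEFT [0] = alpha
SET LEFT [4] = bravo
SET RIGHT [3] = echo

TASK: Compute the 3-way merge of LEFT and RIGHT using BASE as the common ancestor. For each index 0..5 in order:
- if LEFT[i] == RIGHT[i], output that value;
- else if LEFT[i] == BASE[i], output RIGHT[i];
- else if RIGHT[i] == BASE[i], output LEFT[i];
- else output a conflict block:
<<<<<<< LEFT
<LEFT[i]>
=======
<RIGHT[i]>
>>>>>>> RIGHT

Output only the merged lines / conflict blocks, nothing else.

Answer: alpha
<<<<<<< LEFT
india
=======
foxtrot
>>>>>>> RIGHT
india
echo
<<<<<<< LEFT
bravo
=======
foxtrot
>>>>>>> RIGHT
foxtrot

Derivation:
Final LEFT:  [alpha, india, india, india, bravo, foxtrot]
Final RIGHT: [bravo, foxtrot, india, echo, foxtrot, bravo]
i=0: L=alpha, R=bravo=BASE -> take LEFT -> alpha
i=1: BASE=golf L=india R=foxtrot all differ -> CONFLICT
i=2: L=india R=india -> agree -> india
i=3: L=india=BASE, R=echo -> take RIGHT -> echo
i=4: BASE=golf L=bravo R=foxtrot all differ -> CONFLICT
i=5: L=foxtrot, R=bravo=BASE -> take LEFT -> foxtrot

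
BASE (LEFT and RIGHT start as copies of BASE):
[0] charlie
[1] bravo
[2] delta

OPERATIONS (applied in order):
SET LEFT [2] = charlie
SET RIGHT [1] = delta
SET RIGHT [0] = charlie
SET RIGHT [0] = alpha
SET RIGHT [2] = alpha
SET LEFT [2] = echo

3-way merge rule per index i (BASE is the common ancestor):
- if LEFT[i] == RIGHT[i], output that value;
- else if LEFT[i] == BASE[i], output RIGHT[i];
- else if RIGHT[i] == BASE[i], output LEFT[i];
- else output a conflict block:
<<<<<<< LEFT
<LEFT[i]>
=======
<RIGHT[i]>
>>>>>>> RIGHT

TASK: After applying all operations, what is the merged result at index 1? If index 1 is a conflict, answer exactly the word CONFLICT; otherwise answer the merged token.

Answer: delta

Derivation:
Final LEFT:  [charlie, bravo, echo]
Final RIGHT: [alpha, delta, alpha]
i=0: L=charlie=BASE, R=alpha -> take RIGHT -> alpha
i=1: L=bravo=BASE, R=delta -> take RIGHT -> delta
i=2: BASE=delta L=echo R=alpha all differ -> CONFLICT
Index 1 -> delta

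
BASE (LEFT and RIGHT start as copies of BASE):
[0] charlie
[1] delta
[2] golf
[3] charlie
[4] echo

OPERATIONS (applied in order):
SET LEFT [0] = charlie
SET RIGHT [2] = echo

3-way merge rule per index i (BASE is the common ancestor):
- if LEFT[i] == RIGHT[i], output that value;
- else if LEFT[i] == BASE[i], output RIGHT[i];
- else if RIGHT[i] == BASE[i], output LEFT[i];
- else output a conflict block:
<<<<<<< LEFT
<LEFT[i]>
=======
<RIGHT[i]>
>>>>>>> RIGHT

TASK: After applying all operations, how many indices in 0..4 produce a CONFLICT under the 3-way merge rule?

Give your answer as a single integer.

Final LEFT:  [charlie, delta, golf, charlie, echo]
Final RIGHT: [charlie, delta, echo, charlie, echo]
i=0: L=charlie R=charlie -> agree -> charlie
i=1: L=delta R=delta -> agree -> delta
i=2: L=golf=BASE, R=echo -> take RIGHT -> echo
i=3: L=charlie R=charlie -> agree -> charlie
i=4: L=echo R=echo -> agree -> echo
Conflict count: 0

Answer: 0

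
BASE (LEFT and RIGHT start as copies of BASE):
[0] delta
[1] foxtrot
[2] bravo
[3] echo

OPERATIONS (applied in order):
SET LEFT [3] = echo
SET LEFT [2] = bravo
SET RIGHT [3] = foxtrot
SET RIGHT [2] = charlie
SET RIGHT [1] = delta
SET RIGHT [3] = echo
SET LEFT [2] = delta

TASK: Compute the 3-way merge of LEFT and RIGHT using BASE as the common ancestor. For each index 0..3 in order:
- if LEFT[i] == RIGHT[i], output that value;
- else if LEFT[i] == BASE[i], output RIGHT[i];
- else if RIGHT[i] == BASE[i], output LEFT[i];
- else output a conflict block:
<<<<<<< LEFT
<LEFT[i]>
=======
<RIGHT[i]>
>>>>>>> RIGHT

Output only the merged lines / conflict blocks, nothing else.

Answer: delta
delta
<<<<<<< LEFT
delta
=======
charlie
>>>>>>> RIGHT
echo

Derivation:
Final LEFT:  [delta, foxtrot, delta, echo]
Final RIGHT: [delta, delta, charlie, echo]
i=0: L=delta R=delta -> agree -> delta
i=1: L=foxtrot=BASE, R=delta -> take RIGHT -> delta
i=2: BASE=bravo L=delta R=charlie all differ -> CONFLICT
i=3: L=echo R=echo -> agree -> echo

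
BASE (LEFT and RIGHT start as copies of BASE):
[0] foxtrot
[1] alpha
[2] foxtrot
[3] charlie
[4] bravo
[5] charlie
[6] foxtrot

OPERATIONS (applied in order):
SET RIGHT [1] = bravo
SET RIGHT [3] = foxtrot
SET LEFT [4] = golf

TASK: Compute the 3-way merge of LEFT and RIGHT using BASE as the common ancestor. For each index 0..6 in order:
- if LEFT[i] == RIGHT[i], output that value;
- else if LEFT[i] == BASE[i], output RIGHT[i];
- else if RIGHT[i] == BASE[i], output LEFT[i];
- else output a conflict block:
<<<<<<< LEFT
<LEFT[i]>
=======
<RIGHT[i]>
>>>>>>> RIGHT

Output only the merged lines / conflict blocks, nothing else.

Answer: foxtrot
bravo
foxtrot
foxtrot
golf
charlie
foxtrot

Derivation:
Final LEFT:  [foxtrot, alpha, foxtrot, charlie, golf, charlie, foxtrot]
Final RIGHT: [foxtrot, bravo, foxtrot, foxtrot, bravo, charlie, foxtrot]
i=0: L=foxtrot R=foxtrot -> agree -> foxtrot
i=1: L=alpha=BASE, R=bravo -> take RIGHT -> bravo
i=2: L=foxtrot R=foxtrot -> agree -> foxtrot
i=3: L=charlie=BASE, R=foxtrot -> take RIGHT -> foxtrot
i=4: L=golf, R=bravo=BASE -> take LEFT -> golf
i=5: L=charlie R=charlie -> agree -> charlie
i=6: L=foxtrot R=foxtrot -> agree -> foxtrot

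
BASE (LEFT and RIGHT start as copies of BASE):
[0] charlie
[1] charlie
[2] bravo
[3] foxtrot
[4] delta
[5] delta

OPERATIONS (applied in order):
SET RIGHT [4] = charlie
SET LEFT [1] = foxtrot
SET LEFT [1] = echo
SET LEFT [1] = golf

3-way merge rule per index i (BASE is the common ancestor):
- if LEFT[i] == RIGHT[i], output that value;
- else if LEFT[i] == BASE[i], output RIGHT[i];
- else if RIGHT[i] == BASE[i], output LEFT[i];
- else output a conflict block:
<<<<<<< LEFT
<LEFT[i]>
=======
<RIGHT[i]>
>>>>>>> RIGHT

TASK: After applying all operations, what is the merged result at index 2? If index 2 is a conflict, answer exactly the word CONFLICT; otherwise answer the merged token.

Answer: bravo

Derivation:
Final LEFT:  [charlie, golf, bravo, foxtrot, delta, delta]
Final RIGHT: [charlie, charlie, bravo, foxtrot, charlie, delta]
i=0: L=charlie R=charlie -> agree -> charlie
i=1: L=golf, R=charlie=BASE -> take LEFT -> golf
i=2: L=bravo R=bravo -> agree -> bravo
i=3: L=foxtrot R=foxtrot -> agree -> foxtrot
i=4: L=delta=BASE, R=charlie -> take RIGHT -> charlie
i=5: L=delta R=delta -> agree -> delta
Index 2 -> bravo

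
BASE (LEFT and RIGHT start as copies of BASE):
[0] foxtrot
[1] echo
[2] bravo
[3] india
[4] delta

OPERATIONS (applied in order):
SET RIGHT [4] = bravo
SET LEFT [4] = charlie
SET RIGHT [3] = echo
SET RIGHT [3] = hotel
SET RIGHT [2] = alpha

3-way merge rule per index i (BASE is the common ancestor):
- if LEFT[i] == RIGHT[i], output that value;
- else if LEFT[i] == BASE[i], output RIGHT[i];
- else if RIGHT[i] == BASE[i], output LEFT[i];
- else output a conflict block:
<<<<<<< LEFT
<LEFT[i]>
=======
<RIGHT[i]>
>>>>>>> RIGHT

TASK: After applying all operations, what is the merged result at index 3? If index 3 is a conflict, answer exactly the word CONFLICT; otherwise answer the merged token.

Final LEFT:  [foxtrot, echo, bravo, india, charlie]
Final RIGHT: [foxtrot, echo, alpha, hotel, bravo]
i=0: L=foxtrot R=foxtrot -> agree -> foxtrot
i=1: L=echo R=echo -> agree -> echo
i=2: L=bravo=BASE, R=alpha -> take RIGHT -> alpha
i=3: L=india=BASE, R=hotel -> take RIGHT -> hotel
i=4: BASE=delta L=charlie R=bravo all differ -> CONFLICT
Index 3 -> hotel

Answer: hotel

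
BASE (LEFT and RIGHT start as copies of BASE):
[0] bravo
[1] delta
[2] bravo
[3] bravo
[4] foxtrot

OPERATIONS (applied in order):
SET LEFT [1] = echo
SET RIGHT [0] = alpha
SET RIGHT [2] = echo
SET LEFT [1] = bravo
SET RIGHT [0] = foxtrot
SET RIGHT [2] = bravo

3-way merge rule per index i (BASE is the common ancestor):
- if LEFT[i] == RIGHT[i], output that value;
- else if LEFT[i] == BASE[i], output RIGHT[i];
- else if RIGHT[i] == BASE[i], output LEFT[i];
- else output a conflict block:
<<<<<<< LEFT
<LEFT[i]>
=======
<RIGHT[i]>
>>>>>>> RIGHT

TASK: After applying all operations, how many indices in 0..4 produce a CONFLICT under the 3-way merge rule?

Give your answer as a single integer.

Answer: 0

Derivation:
Final LEFT:  [bravo, bravo, bravo, bravo, foxtrot]
Final RIGHT: [foxtrot, delta, bravo, bravo, foxtrot]
i=0: L=bravo=BASE, R=foxtrot -> take RIGHT -> foxtrot
i=1: L=bravo, R=delta=BASE -> take LEFT -> bravo
i=2: L=bravo R=bravo -> agree -> bravo
i=3: L=bravo R=bravo -> agree -> bravo
i=4: L=foxtrot R=foxtrot -> agree -> foxtrot
Conflict count: 0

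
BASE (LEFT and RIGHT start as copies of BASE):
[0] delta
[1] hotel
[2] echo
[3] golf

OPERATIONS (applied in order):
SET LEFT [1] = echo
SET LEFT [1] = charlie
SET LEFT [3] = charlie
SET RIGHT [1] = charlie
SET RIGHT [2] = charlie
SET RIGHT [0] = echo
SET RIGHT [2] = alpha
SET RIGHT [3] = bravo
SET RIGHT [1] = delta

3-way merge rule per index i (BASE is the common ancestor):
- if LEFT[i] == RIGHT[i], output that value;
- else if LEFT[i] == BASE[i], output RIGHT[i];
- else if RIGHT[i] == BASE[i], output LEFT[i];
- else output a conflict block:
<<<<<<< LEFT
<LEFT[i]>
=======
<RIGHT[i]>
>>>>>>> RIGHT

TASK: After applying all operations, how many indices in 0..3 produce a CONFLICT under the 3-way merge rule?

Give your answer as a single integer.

Answer: 2

Derivation:
Final LEFT:  [delta, charlie, echo, charlie]
Final RIGHT: [echo, delta, alpha, bravo]
i=0: L=delta=BASE, R=echo -> take RIGHT -> echo
i=1: BASE=hotel L=charlie R=delta all differ -> CONFLICT
i=2: L=echo=BASE, R=alpha -> take RIGHT -> alpha
i=3: BASE=golf L=charlie R=bravo all differ -> CONFLICT
Conflict count: 2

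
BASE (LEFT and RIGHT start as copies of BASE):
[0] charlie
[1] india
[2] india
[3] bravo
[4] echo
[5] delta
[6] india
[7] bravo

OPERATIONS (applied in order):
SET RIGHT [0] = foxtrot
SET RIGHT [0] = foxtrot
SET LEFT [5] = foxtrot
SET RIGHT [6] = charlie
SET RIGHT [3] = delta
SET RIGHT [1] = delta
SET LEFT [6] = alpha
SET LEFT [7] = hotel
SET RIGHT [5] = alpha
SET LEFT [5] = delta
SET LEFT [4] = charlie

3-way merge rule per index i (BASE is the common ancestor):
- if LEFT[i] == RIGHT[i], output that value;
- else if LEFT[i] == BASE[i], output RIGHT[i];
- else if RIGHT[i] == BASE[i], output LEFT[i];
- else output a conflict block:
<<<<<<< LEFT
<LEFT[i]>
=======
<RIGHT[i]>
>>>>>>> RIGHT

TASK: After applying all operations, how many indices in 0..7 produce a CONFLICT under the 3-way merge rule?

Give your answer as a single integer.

Answer: 1

Derivation:
Final LEFT:  [charlie, india, india, bravo, charlie, delta, alpha, hotel]
Final RIGHT: [foxtrot, delta, india, delta, echo, alpha, charlie, bravo]
i=0: L=charlie=BASE, R=foxtrot -> take RIGHT -> foxtrot
i=1: L=india=BASE, R=delta -> take RIGHT -> delta
i=2: L=india R=india -> agree -> india
i=3: L=bravo=BASE, R=delta -> take RIGHT -> delta
i=4: L=charlie, R=echo=BASE -> take LEFT -> charlie
i=5: L=delta=BASE, R=alpha -> take RIGHT -> alpha
i=6: BASE=india L=alpha R=charlie all differ -> CONFLICT
i=7: L=hotel, R=bravo=BASE -> take LEFT -> hotel
Conflict count: 1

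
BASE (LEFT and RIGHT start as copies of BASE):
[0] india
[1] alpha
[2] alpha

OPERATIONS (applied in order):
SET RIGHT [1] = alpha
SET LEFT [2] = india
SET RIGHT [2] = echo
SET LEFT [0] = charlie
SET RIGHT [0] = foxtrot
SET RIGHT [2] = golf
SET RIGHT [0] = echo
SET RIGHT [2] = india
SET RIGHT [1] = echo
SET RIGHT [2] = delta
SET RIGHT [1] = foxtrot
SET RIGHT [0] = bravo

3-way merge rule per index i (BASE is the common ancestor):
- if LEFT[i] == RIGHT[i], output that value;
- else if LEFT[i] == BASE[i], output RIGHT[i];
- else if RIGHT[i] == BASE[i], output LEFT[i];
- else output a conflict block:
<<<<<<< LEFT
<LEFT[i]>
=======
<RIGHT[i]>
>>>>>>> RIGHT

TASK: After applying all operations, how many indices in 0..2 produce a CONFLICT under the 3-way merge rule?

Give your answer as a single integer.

Answer: 2

Derivation:
Final LEFT:  [charlie, alpha, india]
Final RIGHT: [bravo, foxtrot, delta]
i=0: BASE=india L=charlie R=bravo all differ -> CONFLICT
i=1: L=alpha=BASE, R=foxtrot -> take RIGHT -> foxtrot
i=2: BASE=alpha L=india R=delta all differ -> CONFLICT
Conflict count: 2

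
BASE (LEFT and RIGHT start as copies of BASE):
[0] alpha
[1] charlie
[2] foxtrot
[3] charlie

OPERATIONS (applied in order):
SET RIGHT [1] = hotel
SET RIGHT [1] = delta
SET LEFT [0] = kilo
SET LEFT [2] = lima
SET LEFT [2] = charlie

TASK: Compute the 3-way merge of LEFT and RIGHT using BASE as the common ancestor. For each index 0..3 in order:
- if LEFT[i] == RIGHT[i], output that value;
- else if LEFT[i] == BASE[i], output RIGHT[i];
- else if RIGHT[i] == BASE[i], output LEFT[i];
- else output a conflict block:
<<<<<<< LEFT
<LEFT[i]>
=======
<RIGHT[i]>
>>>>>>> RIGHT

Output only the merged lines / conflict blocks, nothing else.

Answer: kilo
delta
charlie
charlie

Derivation:
Final LEFT:  [kilo, charlie, charlie, charlie]
Final RIGHT: [alpha, delta, foxtrot, charlie]
i=0: L=kilo, R=alpha=BASE -> take LEFT -> kilo
i=1: L=charlie=BASE, R=delta -> take RIGHT -> delta
i=2: L=charlie, R=foxtrot=BASE -> take LEFT -> charlie
i=3: L=charlie R=charlie -> agree -> charlie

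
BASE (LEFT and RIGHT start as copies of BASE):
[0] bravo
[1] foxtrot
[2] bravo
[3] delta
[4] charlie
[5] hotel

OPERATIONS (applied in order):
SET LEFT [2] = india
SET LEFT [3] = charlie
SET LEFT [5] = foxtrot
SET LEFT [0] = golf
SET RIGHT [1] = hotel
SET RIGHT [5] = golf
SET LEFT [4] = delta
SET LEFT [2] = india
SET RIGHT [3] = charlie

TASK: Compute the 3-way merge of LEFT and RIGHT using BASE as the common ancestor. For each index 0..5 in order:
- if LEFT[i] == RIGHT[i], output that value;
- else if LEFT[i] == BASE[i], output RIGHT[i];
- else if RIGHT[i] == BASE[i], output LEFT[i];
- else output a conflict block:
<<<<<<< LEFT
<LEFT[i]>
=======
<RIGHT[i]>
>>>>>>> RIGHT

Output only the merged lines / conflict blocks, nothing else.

Final LEFT:  [golf, foxtrot, india, charlie, delta, foxtrot]
Final RIGHT: [bravo, hotel, bravo, charlie, charlie, golf]
i=0: L=golf, R=bravo=BASE -> take LEFT -> golf
i=1: L=foxtrot=BASE, R=hotel -> take RIGHT -> hotel
i=2: L=india, R=bravo=BASE -> take LEFT -> india
i=3: L=charlie R=charlie -> agree -> charlie
i=4: L=delta, R=charlie=BASE -> take LEFT -> delta
i=5: BASE=hotel L=foxtrot R=golf all differ -> CONFLICT

Answer: golf
hotel
india
charlie
delta
<<<<<<< LEFT
foxtrot
=======
golf
>>>>>>> RIGHT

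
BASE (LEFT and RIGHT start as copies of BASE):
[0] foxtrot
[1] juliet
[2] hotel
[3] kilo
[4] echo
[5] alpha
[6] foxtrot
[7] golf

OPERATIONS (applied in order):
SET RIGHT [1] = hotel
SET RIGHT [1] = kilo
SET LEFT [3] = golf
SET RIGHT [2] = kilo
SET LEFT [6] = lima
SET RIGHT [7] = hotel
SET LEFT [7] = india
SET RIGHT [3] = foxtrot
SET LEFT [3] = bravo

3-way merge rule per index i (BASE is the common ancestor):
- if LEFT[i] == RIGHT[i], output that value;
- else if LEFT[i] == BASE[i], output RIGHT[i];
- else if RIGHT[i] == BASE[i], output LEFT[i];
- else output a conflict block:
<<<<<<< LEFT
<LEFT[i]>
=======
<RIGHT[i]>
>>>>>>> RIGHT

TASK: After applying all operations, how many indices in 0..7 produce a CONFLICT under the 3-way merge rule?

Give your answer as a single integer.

Answer: 2

Derivation:
Final LEFT:  [foxtrot, juliet, hotel, bravo, echo, alpha, lima, india]
Final RIGHT: [foxtrot, kilo, kilo, foxtrot, echo, alpha, foxtrot, hotel]
i=0: L=foxtrot R=foxtrot -> agree -> foxtrot
i=1: L=juliet=BASE, R=kilo -> take RIGHT -> kilo
i=2: L=hotel=BASE, R=kilo -> take RIGHT -> kilo
i=3: BASE=kilo L=bravo R=foxtrot all differ -> CONFLICT
i=4: L=echo R=echo -> agree -> echo
i=5: L=alpha R=alpha -> agree -> alpha
i=6: L=lima, R=foxtrot=BASE -> take LEFT -> lima
i=7: BASE=golf L=india R=hotel all differ -> CONFLICT
Conflict count: 2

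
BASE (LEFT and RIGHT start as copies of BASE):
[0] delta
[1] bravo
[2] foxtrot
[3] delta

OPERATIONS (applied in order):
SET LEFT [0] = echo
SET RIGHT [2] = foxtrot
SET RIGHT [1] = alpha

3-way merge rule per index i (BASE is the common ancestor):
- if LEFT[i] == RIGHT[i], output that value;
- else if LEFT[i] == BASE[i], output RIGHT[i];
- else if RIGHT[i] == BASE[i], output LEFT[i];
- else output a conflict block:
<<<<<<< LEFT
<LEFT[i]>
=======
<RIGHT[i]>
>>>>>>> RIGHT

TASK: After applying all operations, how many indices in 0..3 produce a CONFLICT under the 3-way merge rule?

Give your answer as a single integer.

Answer: 0

Derivation:
Final LEFT:  [echo, bravo, foxtrot, delta]
Final RIGHT: [delta, alpha, foxtrot, delta]
i=0: L=echo, R=delta=BASE -> take LEFT -> echo
i=1: L=bravo=BASE, R=alpha -> take RIGHT -> alpha
i=2: L=foxtrot R=foxtrot -> agree -> foxtrot
i=3: L=delta R=delta -> agree -> delta
Conflict count: 0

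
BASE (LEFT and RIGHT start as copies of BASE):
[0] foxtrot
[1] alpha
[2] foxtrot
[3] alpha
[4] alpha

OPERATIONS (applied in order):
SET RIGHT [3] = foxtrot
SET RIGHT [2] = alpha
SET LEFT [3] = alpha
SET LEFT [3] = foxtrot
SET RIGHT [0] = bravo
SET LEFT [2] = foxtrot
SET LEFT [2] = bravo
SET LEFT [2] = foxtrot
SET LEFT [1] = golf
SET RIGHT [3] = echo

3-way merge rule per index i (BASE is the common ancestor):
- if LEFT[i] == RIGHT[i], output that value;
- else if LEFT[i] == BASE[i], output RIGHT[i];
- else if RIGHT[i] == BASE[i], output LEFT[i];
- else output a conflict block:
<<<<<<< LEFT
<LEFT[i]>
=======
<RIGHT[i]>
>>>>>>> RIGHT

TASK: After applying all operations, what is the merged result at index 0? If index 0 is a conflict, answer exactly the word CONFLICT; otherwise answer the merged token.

Answer: bravo

Derivation:
Final LEFT:  [foxtrot, golf, foxtrot, foxtrot, alpha]
Final RIGHT: [bravo, alpha, alpha, echo, alpha]
i=0: L=foxtrot=BASE, R=bravo -> take RIGHT -> bravo
i=1: L=golf, R=alpha=BASE -> take LEFT -> golf
i=2: L=foxtrot=BASE, R=alpha -> take RIGHT -> alpha
i=3: BASE=alpha L=foxtrot R=echo all differ -> CONFLICT
i=4: L=alpha R=alpha -> agree -> alpha
Index 0 -> bravo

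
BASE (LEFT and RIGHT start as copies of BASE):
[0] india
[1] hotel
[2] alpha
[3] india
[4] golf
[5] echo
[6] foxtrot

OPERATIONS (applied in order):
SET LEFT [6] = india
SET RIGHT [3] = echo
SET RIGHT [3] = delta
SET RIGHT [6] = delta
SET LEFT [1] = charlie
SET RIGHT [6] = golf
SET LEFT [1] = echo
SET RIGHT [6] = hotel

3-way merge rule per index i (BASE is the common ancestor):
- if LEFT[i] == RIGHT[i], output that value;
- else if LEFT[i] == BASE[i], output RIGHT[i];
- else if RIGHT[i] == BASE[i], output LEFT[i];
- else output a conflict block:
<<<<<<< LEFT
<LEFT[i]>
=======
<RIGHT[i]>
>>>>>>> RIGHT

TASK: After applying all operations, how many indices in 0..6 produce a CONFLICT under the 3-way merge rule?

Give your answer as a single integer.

Final LEFT:  [india, echo, alpha, india, golf, echo, india]
Final RIGHT: [india, hotel, alpha, delta, golf, echo, hotel]
i=0: L=india R=india -> agree -> india
i=1: L=echo, R=hotel=BASE -> take LEFT -> echo
i=2: L=alpha R=alpha -> agree -> alpha
i=3: L=india=BASE, R=delta -> take RIGHT -> delta
i=4: L=golf R=golf -> agree -> golf
i=5: L=echo R=echo -> agree -> echo
i=6: BASE=foxtrot L=india R=hotel all differ -> CONFLICT
Conflict count: 1

Answer: 1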